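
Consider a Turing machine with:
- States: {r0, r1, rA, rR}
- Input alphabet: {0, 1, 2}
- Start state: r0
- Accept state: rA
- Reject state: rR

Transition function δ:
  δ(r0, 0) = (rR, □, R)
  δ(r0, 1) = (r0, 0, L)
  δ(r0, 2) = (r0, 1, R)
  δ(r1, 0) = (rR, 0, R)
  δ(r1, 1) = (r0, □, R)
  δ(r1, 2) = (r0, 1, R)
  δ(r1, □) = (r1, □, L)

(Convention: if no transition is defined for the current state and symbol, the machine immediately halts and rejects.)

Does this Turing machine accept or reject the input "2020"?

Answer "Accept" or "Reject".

Execution trace:
Initial: [r0]2020
Step 1: δ(r0, 2) = (r0, 1, R) → 1[r0]020
Step 2: δ(r0, 0) = (rR, □, R) → 1□[rR]20

The machine reaches the reject state rR and halts.

Answer: Reject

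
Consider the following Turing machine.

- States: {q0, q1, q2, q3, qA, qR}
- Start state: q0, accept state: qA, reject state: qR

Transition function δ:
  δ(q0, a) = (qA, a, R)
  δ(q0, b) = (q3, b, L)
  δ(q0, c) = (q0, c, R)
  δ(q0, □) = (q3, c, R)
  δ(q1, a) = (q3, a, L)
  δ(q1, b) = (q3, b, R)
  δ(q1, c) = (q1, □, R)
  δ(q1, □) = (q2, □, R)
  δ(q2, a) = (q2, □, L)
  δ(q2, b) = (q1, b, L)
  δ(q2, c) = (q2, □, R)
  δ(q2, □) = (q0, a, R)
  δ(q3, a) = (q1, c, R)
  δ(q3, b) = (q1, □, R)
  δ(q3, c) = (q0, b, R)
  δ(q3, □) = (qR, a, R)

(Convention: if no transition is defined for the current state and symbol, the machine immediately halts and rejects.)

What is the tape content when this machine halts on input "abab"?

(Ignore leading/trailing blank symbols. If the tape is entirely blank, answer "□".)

Execution trace:
Initial: [q0]abab
Step 1: δ(q0, a) = (qA, a, R) → a[qA]bab

The machine reaches the accept state qA and halts.

Final tape (ignoring leading/trailing blanks): abab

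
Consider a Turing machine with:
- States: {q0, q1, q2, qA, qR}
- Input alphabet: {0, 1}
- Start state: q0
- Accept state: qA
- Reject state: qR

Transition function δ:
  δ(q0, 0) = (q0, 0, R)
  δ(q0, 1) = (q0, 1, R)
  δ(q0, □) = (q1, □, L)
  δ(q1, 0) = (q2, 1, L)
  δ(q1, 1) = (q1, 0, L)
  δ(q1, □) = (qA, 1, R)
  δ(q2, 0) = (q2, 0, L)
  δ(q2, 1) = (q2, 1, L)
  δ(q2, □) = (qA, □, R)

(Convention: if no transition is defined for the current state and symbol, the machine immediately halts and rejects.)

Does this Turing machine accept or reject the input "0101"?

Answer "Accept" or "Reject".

Execution trace:
Initial: [q0]0101
Step 1: δ(q0, 0) = (q0, 0, R) → 0[q0]101
Step 2: δ(q0, 1) = (q0, 1, R) → 01[q0]01
Step 3: δ(q0, 0) = (q0, 0, R) → 010[q0]1
Step 4: δ(q0, 1) = (q0, 1, R) → 0101[q0]□
Step 5: δ(q0, □) = (q1, □, L) → 010[q1]1□
Step 6: δ(q1, 1) = (q1, 0, L) → 01[q1]00□
Step 7: δ(q1, 0) = (q2, 1, L) → 0[q2]110□
Step 8: δ(q2, 1) = (q2, 1, L) → [q2]0110□
Step 9: δ(q2, 0) = (q2, 0, L) → [q2]□0110□
Step 10: δ(q2, □) = (qA, □, R) → □[qA]0110□

The machine reaches the accept state qA and halts.

Answer: Accept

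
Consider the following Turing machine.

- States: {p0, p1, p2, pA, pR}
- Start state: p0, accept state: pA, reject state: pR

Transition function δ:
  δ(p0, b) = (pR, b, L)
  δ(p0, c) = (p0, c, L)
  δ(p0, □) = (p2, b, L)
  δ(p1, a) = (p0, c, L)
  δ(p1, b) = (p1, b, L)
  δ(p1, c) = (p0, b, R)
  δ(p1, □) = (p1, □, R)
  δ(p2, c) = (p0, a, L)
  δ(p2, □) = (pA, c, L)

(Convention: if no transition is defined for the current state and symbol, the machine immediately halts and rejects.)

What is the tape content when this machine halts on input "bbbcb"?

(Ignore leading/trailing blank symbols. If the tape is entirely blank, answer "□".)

Execution trace:
Initial: [p0]bbbcb
Step 1: δ(p0, b) = (pR, b, L) → [pR]□bbbcb

The machine reaches the reject state pR and halts.

Final tape (ignoring leading/trailing blanks): bbbcb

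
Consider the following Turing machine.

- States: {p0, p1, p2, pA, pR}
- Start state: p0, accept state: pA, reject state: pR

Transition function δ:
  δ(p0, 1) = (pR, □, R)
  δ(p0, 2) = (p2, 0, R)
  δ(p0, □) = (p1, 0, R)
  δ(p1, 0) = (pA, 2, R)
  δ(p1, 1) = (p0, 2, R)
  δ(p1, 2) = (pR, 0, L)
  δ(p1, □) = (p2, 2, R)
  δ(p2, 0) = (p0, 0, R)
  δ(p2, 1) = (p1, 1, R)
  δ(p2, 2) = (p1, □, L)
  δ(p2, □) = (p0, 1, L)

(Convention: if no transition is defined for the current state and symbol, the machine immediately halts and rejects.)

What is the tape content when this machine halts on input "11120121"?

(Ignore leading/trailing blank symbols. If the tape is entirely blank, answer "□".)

Execution trace:
Initial: [p0]11120121
Step 1: δ(p0, 1) = (pR, □, R) → □[pR]1120121

The machine reaches the reject state pR and halts.

Final tape (ignoring leading/trailing blanks): 1120121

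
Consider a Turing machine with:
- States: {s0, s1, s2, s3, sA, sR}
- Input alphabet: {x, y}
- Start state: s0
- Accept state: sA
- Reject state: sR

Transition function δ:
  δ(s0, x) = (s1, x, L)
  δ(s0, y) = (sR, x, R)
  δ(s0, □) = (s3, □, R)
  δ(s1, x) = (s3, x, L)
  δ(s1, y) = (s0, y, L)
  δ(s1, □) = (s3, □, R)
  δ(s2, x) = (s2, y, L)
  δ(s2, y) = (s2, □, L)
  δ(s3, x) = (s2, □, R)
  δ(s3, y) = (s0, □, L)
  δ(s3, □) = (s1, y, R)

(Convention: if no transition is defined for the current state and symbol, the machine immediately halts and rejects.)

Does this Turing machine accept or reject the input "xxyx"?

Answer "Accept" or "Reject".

Execution trace:
Initial: [s0]xxyx
Step 1: δ(s0, x) = (s1, x, L) → [s1]□xxyx
Step 2: δ(s1, □) = (s3, □, R) → □[s3]xxyx
Step 3: δ(s3, x) = (s2, □, R) → □□[s2]xyx
Step 4: δ(s2, x) = (s2, y, L) → □[s2]□yyx

No transition is defined for δ(s2, □). By convention the machine halts and rejects.

Answer: Reject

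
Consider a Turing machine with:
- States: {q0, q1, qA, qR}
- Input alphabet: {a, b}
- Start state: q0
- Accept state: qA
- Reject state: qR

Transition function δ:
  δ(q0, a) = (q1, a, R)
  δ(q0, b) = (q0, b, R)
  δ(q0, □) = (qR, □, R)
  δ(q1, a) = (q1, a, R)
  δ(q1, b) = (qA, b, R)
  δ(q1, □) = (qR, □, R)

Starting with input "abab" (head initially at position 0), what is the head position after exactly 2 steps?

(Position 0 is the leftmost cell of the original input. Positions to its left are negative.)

Execution trace (head position shown):
Step 0: [q0]abab  (head at position 0)
Step 1: move right → a[q1]bab  (head at position 1)
Step 2: move right → ab[qA]ab  (head at position 2)

After 2 steps, the head is at position 2.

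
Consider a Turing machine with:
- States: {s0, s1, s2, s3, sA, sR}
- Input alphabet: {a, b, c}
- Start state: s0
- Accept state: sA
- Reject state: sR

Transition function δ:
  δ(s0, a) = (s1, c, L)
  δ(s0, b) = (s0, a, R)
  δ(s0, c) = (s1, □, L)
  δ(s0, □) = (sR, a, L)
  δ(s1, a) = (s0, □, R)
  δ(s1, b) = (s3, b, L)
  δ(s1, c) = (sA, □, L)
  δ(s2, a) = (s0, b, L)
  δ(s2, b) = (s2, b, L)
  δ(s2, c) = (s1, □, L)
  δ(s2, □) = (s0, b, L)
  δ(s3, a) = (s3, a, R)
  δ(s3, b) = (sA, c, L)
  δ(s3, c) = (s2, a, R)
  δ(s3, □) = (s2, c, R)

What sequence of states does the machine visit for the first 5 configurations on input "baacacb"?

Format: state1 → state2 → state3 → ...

Execution trace:
Initial: [s0]baacacb
Step 1: δ(s0, b) = (s0, a, R) → a[s0]aacacb
Step 2: δ(s0, a) = (s1, c, L) → [s1]acacacb
Step 3: δ(s1, a) = (s0, □, R) → □[s0]cacacb
Step 4: δ(s0, c) = (s1, □, L) → [s1]□□acacb

No transition is defined for δ(s1, □). By convention the machine halts and rejects.

State sequence: s0 → s0 → s1 → s0 → s1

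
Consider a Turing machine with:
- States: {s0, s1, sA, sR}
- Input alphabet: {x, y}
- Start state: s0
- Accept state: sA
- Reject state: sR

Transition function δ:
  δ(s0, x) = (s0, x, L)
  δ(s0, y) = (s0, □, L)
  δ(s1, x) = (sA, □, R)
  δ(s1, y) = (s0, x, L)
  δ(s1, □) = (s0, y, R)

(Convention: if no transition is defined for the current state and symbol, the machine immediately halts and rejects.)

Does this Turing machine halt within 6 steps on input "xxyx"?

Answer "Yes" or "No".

Execution trace:
Initial: [s0]xxyx
Step 1: δ(s0, x) = (s0, x, L) → [s0]□xxyx

No transition is defined for δ(s0, □). By convention the machine halts and rejects.
The machine halted after 1 step (within the 6-step bound).

Answer: Yes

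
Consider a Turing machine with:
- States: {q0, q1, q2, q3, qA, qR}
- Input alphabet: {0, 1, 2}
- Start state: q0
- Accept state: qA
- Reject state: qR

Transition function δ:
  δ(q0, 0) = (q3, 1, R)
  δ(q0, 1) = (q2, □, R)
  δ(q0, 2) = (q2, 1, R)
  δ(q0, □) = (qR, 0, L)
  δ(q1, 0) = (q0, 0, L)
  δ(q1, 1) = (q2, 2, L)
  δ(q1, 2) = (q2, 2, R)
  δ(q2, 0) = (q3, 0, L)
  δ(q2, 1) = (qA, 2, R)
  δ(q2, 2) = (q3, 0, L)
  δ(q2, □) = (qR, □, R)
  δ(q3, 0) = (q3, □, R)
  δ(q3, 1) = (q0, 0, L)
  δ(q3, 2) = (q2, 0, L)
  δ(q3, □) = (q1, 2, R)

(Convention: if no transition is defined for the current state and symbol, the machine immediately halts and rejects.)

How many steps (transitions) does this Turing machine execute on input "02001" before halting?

Execution trace:
Initial: [q0]02001
Step 1: δ(q0, 0) = (q3, 1, R) → 1[q3]2001
Step 2: δ(q3, 2) = (q2, 0, L) → [q2]10001
Step 3: δ(q2, 1) = (qA, 2, R) → 2[qA]0001

The machine reaches the accept state qA and halts.

The machine executed 3 steps before halting.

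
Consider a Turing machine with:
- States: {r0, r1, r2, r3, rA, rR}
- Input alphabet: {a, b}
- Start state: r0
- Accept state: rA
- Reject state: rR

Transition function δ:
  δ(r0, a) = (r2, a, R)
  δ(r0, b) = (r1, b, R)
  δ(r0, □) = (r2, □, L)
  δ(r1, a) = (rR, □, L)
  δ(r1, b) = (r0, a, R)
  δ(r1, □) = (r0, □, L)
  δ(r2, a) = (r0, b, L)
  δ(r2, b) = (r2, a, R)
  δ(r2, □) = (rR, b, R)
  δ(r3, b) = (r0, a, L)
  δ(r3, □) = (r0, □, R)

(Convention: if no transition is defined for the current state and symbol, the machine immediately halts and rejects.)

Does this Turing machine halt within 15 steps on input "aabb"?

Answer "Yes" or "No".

Execution trace:
Initial: [r0]aabb
Step 1: δ(r0, a) = (r2, a, R) → a[r2]abb
Step 2: δ(r2, a) = (r0, b, L) → [r0]abbb
Step 3: δ(r0, a) = (r2, a, R) → a[r2]bbb
Step 4: δ(r2, b) = (r2, a, R) → aa[r2]bb
Step 5: δ(r2, b) = (r2, a, R) → aaa[r2]b
Step 6: δ(r2, b) = (r2, a, R) → aaaa[r2]□
Step 7: δ(r2, □) = (rR, b, R) → aaaab[rR]□

The machine reaches the reject state rR and halts.
The machine halted after 7 steps (within the 15-step bound).

Answer: Yes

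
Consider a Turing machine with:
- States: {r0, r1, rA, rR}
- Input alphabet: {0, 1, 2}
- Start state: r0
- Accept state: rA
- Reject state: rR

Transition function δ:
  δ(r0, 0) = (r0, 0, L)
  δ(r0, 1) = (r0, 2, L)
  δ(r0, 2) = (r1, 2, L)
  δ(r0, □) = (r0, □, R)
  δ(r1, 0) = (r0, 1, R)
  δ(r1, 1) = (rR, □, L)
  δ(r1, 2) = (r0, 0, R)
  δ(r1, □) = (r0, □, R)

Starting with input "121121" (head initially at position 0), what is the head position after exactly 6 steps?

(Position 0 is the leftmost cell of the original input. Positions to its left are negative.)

Execution trace (head position shown):
Step 0: [r0]121121  (head at position 0)
Step 1: move left → [r0]□221121  (head at position -1)
Step 2: move right → □[r0]221121  (head at position 0)
Step 3: move left → [r1]□221121  (head at position -1)
Step 4: move right → □[r0]221121  (head at position 0)
Step 5: move left → [r1]□221121  (head at position -1)
Step 6: move right → □[r0]221121  (head at position 0)

After 6 steps, the head is at position 0.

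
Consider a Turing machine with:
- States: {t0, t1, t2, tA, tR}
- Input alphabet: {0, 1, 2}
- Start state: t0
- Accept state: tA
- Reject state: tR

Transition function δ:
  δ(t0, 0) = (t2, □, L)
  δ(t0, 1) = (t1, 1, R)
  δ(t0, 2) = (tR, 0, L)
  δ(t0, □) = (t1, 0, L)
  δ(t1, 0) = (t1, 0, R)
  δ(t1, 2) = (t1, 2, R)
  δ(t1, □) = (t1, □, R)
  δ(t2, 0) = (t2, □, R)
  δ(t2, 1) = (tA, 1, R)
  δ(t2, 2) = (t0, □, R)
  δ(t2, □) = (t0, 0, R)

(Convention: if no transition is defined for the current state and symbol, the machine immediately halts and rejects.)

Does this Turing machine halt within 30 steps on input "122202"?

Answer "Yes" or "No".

Execution trace:
Initial: [t0]122202
Step 1: δ(t0, 1) = (t1, 1, R) → 1[t1]22202
Step 2: δ(t1, 2) = (t1, 2, R) → 12[t1]2202
Step 3: δ(t1, 2) = (t1, 2, R) → 122[t1]202
Step 4: δ(t1, 2) = (t1, 2, R) → 1222[t1]02
Step 5: δ(t1, 0) = (t1, 0, R) → 12220[t1]2
Step 6: δ(t1, 2) = (t1, 2, R) → 122202[t1]□
Step 7: δ(t1, □) = (t1, □, R) → 122202□[t1]□
Step 8: δ(t1, □) = (t1, □, R) → 122202□□[t1]□
Step 9: δ(t1, □) = (t1, □, R) → 122202□□□[t1]□
Step 10: δ(t1, □) = (t1, □, R) → 122202□□□□[t1]□
Step 11: δ(t1, □) = (t1, □, R) → 122202□□□□□[t1]□
Step 12: δ(t1, □) = (t1, □, R) → 122202□□□□□□[t1]□
Step 13: δ(t1, □) = (t1, □, R) → 122202□□□□□□□[t1]□
Step 14: δ(t1, □) = (t1, □, R) → 122202□□□□□□□□[t1]□
Step 15: δ(t1, □) = (t1, □, R) → 122202□□□□□□□□□[t1]□
Step 16: δ(t1, □) = (t1, □, R) → 122202□□□□□□□□□□[t1]□
Step 17: δ(t1, □) = (t1, □, R) → 122202□□□□□□□□□□□[t1]□
Step 18: δ(t1, □) = (t1, □, R) → 122202□□□□□□□□□□□□[t1]□
Step 19: δ(t1, □) = (t1, □, R) → 122202□□□□□□□□□□□□□[t1]□
Step 20: δ(t1, □) = (t1, □, R) → 122202□□□□□□□□□□□□□□[t1]□
Step 21: δ(t1, □) = (t1, □, R) → 122202□□□□□□□□□□□□□□□[t1]□
Step 22: δ(t1, □) = (t1, □, R) → 122202□□□□□□□□□□□□□□□□[t1]□
Step 23: δ(t1, □) = (t1, □, R) → 122202□□□□□□□□□□□□□□□□□[t1]□
Step 24: δ(t1, □) = (t1, □, R) → 122202□□□□□□□□□□□□□□□□□□[t1]□
Step 25: δ(t1, □) = (t1, □, R) → 122202□□□□□□□□□□□□□□□□□□□[t1]□
Step 26: δ(t1, □) = (t1, □, R) → 122202□□□□□□□□□□□□□□□□□□□□[t1]□
Step 27: δ(t1, □) = (t1, □, R) → 122202□□□□□□□□□□□□□□□□□□□□□[t1]□
Step 28: δ(t1, □) = (t1, □, R) → 122202□□□□□□□□□□□□□□□□□□□□□□[t1]□
Step 29: δ(t1, □) = (t1, □, R) → 122202□□□□□□□□□□□□□□□□□□□□□□□[t1]□
Step 30: δ(t1, □) = (t1, □, R) → 122202□□□□□□□□□□□□□□□□□□□□□□□□[t1]□

The machine has not reached a halting state after 30 steps.
The machine did not halt within the 30-step bound.

Answer: No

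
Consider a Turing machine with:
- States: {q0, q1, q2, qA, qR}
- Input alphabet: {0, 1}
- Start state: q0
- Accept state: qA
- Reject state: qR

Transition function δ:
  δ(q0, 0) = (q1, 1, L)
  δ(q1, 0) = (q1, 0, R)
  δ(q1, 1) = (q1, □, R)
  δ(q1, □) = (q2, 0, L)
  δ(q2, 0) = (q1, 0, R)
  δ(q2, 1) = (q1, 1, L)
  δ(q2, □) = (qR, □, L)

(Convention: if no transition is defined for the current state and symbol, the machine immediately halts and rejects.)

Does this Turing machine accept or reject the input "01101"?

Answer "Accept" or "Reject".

Execution trace:
Initial: [q0]01101
Step 1: δ(q0, 0) = (q1, 1, L) → [q1]□11101
Step 2: δ(q1, □) = (q2, 0, L) → [q2]□011101
Step 3: δ(q2, □) = (qR, □, L) → [qR]□□011101

The machine reaches the reject state qR and halts.

Answer: Reject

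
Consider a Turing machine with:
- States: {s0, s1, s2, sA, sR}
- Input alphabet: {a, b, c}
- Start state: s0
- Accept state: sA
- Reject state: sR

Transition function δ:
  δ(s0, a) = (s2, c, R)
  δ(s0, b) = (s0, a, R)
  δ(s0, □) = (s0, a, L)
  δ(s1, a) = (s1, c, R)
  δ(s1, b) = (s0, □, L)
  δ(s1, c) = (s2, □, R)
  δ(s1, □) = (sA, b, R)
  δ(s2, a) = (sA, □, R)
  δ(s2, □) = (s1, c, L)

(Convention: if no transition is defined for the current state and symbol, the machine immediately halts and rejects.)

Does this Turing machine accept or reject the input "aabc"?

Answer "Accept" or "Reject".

Execution trace:
Initial: [s0]aabc
Step 1: δ(s0, a) = (s2, c, R) → c[s2]abc
Step 2: δ(s2, a) = (sA, □, R) → c□[sA]bc

The machine reaches the accept state sA and halts.

Answer: Accept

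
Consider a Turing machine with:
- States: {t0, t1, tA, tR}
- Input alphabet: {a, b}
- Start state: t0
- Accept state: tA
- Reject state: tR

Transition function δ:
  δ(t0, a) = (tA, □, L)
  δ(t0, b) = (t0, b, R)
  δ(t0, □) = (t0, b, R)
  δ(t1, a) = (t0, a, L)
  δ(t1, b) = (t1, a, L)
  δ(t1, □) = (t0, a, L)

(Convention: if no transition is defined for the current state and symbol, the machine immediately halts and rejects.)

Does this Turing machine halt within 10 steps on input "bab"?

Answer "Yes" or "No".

Execution trace:
Initial: [t0]bab
Step 1: δ(t0, b) = (t0, b, R) → b[t0]ab
Step 2: δ(t0, a) = (tA, □, L) → [tA]b□b

The machine reaches the accept state tA and halts.
The machine halted after 2 steps (within the 10-step bound).

Answer: Yes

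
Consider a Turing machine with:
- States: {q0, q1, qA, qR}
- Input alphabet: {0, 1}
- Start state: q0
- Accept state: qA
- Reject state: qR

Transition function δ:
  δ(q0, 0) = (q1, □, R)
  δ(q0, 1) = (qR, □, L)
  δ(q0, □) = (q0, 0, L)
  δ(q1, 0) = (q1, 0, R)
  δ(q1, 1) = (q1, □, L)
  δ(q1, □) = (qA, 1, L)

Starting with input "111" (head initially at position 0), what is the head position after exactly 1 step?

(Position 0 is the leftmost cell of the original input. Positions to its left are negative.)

Execution trace (head position shown):
Step 0: [q0]111  (head at position 0)
Step 1: move left → [qR]□□11  (head at position -1)

After 1 step, the head is at position -1.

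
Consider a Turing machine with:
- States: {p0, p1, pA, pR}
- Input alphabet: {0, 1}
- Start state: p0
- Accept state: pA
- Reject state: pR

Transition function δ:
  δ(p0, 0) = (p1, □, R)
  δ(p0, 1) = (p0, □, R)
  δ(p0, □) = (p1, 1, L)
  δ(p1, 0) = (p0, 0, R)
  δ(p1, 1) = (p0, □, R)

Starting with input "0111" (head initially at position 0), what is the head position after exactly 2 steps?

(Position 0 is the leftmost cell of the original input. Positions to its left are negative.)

Execution trace (head position shown):
Step 0: [p0]0111  (head at position 0)
Step 1: move right → □[p1]111  (head at position 1)
Step 2: move right → □□[p0]11  (head at position 2)

After 2 steps, the head is at position 2.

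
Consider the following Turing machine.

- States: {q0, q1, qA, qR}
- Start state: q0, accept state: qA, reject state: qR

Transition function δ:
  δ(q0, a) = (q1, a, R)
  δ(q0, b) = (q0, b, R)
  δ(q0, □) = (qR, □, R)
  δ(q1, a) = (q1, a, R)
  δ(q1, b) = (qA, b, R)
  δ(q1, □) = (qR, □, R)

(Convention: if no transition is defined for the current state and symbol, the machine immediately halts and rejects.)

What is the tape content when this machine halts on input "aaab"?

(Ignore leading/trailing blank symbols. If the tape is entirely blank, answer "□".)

Execution trace:
Initial: [q0]aaab
Step 1: δ(q0, a) = (q1, a, R) → a[q1]aab
Step 2: δ(q1, a) = (q1, a, R) → aa[q1]ab
Step 3: δ(q1, a) = (q1, a, R) → aaa[q1]b
Step 4: δ(q1, b) = (qA, b, R) → aaab[qA]□

The machine reaches the accept state qA and halts.

Final tape (ignoring leading/trailing blanks): aaab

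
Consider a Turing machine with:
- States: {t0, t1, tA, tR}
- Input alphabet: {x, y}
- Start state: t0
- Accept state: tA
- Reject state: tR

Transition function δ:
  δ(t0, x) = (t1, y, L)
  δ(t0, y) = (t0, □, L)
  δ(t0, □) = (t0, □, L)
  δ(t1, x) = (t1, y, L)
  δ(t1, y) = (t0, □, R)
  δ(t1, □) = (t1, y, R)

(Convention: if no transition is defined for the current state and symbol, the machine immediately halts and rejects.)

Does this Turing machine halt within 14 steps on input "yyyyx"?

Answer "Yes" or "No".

Execution trace:
Initial: [t0]yyyyx
Step 1: δ(t0, y) = (t0, □, L) → [t0]□□yyyx
Step 2: δ(t0, □) = (t0, □, L) → [t0]□□□yyyx
Step 3: δ(t0, □) = (t0, □, L) → [t0]□□□□yyyx
Step 4: δ(t0, □) = (t0, □, L) → [t0]□□□□□yyyx
Step 5: δ(t0, □) = (t0, □, L) → [t0]□□□□□□yyyx
Step 6: δ(t0, □) = (t0, □, L) → [t0]□□□□□□□yyyx
Step 7: δ(t0, □) = (t0, □, L) → [t0]□□□□□□□□yyyx
Step 8: δ(t0, □) = (t0, □, L) → [t0]□□□□□□□□□yyyx
Step 9: δ(t0, □) = (t0, □, L) → [t0]□□□□□□□□□□yyyx
Step 10: δ(t0, □) = (t0, □, L) → [t0]□□□□□□□□□□□yyyx
Step 11: δ(t0, □) = (t0, □, L) → [t0]□□□□□□□□□□□□yyyx
Step 12: δ(t0, □) = (t0, □, L) → [t0]□□□□□□□□□□□□□yyyx
Step 13: δ(t0, □) = (t0, □, L) → [t0]□□□□□□□□□□□□□□yyyx
Step 14: δ(t0, □) = (t0, □, L) → [t0]□□□□□□□□□□□□□□□yyyx

The machine has not reached a halting state after 14 steps.
The machine did not halt within the 14-step bound.

Answer: No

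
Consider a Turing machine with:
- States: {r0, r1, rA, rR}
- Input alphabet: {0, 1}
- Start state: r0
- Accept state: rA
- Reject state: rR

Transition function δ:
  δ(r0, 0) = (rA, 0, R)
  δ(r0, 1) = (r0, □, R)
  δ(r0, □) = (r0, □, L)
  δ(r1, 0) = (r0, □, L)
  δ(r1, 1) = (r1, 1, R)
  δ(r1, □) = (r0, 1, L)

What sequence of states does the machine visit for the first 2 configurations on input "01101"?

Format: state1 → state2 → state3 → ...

Execution trace:
Initial: [r0]01101
Step 1: δ(r0, 0) = (rA, 0, R) → 0[rA]1101

The machine reaches the accept state rA and halts.

State sequence: r0 → rA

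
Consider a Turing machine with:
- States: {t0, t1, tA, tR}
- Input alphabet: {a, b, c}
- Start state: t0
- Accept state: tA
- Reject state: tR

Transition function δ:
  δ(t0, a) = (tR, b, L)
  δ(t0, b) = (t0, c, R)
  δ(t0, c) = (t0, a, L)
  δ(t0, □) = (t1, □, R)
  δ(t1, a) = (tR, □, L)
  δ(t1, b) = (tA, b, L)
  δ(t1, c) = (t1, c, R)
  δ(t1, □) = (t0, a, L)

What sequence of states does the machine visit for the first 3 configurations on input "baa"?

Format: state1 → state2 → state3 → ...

Execution trace:
Initial: [t0]baa
Step 1: δ(t0, b) = (t0, c, R) → c[t0]aa
Step 2: δ(t0, a) = (tR, b, L) → [tR]cba

The machine reaches the reject state tR and halts.

State sequence: t0 → t0 → tR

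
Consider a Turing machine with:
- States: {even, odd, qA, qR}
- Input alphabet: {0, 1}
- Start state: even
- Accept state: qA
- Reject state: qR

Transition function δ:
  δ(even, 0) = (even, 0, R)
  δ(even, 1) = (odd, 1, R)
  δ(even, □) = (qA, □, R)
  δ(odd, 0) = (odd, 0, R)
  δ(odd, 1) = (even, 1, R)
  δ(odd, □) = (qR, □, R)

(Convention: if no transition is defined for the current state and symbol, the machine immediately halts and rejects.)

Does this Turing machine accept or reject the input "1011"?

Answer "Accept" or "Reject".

Execution trace:
Initial: [even]1011
Step 1: δ(even, 1) = (odd, 1, R) → 1[odd]011
Step 2: δ(odd, 0) = (odd, 0, R) → 10[odd]11
Step 3: δ(odd, 1) = (even, 1, R) → 101[even]1
Step 4: δ(even, 1) = (odd, 1, R) → 1011[odd]□
Step 5: δ(odd, □) = (qR, □, R) → 1011□[qR]□

The machine reaches the reject state qR and halts.

Answer: Reject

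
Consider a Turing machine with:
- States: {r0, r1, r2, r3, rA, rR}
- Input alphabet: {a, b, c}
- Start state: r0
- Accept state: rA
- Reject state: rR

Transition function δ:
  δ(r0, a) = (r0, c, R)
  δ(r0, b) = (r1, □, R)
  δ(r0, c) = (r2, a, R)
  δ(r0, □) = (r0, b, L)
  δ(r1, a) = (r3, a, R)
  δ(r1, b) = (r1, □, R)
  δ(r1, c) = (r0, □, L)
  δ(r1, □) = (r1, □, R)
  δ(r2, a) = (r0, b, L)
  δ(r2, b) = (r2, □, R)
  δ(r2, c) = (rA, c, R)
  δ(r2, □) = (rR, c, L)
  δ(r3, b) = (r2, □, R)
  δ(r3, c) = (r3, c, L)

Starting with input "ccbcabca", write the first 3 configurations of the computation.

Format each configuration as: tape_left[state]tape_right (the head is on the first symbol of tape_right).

Transitions applied:
Step 1: δ(r0, c) = (r2, a, R)
Step 2: δ(r2, c) = (rA, c, R)

The first 3 configurations are:
[r0]ccbcabca ⊢ a[r2]cbcabca ⊢ ac[rA]bcabca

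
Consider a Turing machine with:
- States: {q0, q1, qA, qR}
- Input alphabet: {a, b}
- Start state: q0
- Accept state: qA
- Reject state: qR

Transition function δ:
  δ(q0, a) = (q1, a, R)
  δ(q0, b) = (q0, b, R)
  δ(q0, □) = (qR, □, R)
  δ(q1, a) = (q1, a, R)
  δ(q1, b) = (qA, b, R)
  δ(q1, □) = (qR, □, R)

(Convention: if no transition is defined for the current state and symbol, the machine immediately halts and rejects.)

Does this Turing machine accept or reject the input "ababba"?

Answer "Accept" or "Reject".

Execution trace:
Initial: [q0]ababba
Step 1: δ(q0, a) = (q1, a, R) → a[q1]babba
Step 2: δ(q1, b) = (qA, b, R) → ab[qA]abba

The machine reaches the accept state qA and halts.

Answer: Accept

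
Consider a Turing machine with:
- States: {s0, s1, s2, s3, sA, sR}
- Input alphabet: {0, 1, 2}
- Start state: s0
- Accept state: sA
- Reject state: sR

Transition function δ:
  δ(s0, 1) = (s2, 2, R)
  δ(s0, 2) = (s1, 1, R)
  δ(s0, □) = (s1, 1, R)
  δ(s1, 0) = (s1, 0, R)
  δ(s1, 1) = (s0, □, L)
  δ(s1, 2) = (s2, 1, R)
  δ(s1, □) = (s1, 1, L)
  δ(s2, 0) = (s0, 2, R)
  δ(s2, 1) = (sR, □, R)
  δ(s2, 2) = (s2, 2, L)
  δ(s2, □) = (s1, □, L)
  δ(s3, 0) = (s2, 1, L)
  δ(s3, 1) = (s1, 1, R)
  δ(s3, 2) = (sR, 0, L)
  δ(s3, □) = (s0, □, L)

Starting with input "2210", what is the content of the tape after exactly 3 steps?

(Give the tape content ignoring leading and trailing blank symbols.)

Execution trace:
Initial: [s0]2210
Step 1: δ(s0, 2) = (s1, 1, R) → 1[s1]210
Step 2: δ(s1, 2) = (s2, 1, R) → 11[s2]10
Step 3: δ(s2, 1) = (sR, □, R) → 11□[sR]0

The machine reaches the reject state sR and halts.

After 3 steps, the tape (ignoring leading/trailing blanks) is: 11□0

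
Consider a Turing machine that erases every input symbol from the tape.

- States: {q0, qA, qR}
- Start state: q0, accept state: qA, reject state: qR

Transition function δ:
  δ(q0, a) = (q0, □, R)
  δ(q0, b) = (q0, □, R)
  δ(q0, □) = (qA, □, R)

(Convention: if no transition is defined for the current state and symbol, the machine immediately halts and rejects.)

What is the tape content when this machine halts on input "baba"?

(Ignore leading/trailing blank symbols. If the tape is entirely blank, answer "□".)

Execution trace:
Initial: [q0]baba
Step 1: δ(q0, b) = (q0, □, R) → □[q0]aba
Step 2: δ(q0, a) = (q0, □, R) → □□[q0]ba
Step 3: δ(q0, b) = (q0, □, R) → □□□[q0]a
Step 4: δ(q0, a) = (q0, □, R) → □□□□[q0]□
Step 5: δ(q0, □) = (qA, □, R) → □□□□□[qA]□

The machine reaches the accept state qA and halts.

Final tape (ignoring leading/trailing blanks): □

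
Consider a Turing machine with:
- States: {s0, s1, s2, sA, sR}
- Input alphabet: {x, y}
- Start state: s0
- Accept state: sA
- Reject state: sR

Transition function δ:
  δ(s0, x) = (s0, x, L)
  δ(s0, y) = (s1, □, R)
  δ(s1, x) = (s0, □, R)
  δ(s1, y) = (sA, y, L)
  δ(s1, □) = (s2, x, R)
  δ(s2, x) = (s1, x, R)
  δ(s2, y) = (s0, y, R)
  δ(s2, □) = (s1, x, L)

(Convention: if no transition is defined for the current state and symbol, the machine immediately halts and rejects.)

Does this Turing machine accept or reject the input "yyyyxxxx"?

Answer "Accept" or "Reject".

Execution trace:
Initial: [s0]yyyyxxxx
Step 1: δ(s0, y) = (s1, □, R) → □[s1]yyyxxxx
Step 2: δ(s1, y) = (sA, y, L) → [sA]□yyyxxxx

The machine reaches the accept state sA and halts.

Answer: Accept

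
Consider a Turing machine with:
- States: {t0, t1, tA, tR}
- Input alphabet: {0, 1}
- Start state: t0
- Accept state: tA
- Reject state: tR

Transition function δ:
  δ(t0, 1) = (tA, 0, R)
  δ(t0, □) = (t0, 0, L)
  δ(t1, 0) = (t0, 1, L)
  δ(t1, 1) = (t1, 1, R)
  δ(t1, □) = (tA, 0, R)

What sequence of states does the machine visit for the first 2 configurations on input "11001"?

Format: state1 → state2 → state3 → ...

Execution trace:
Initial: [t0]11001
Step 1: δ(t0, 1) = (tA, 0, R) → 0[tA]1001

The machine reaches the accept state tA and halts.

State sequence: t0 → tA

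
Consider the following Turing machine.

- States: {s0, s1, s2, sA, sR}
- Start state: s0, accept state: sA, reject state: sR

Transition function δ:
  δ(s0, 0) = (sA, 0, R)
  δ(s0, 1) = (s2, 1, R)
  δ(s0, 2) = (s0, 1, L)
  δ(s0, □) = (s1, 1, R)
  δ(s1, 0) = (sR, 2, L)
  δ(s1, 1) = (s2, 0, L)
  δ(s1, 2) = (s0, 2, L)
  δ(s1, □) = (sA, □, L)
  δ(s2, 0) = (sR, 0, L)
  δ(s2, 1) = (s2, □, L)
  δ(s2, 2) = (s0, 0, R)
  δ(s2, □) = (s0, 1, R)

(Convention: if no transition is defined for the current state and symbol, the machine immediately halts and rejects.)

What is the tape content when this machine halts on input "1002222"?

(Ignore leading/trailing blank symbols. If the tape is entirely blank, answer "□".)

Execution trace:
Initial: [s0]1002222
Step 1: δ(s0, 1) = (s2, 1, R) → 1[s2]002222
Step 2: δ(s2, 0) = (sR, 0, L) → [sR]1002222

The machine reaches the reject state sR and halts.

Final tape (ignoring leading/trailing blanks): 1002222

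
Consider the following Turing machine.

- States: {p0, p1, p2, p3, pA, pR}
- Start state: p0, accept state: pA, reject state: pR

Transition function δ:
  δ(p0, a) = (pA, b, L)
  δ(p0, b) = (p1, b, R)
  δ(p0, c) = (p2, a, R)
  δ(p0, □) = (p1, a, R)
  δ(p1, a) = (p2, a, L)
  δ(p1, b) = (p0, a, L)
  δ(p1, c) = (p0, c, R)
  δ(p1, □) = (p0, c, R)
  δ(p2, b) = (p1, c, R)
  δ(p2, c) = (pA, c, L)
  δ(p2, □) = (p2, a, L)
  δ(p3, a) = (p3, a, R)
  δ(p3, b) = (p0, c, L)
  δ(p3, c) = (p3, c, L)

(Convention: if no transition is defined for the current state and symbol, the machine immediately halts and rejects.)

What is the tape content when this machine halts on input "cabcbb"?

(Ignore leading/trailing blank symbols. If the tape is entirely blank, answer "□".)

Execution trace:
Initial: [p0]cabcbb
Step 1: δ(p0, c) = (p2, a, R) → a[p2]abcbb

No transition is defined for δ(p2, a). By convention the machine halts and rejects.

Final tape (ignoring leading/trailing blanks): aabcbb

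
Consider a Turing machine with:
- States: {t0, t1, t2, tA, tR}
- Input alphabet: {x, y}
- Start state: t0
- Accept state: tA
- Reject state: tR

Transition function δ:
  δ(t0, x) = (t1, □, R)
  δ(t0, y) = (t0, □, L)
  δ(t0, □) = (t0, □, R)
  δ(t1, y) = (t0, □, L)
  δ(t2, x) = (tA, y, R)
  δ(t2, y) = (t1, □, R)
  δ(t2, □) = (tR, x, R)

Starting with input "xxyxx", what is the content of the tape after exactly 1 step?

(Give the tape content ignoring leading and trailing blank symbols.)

Execution trace:
Initial: [t0]xxyxx
Step 1: δ(t0, x) = (t1, □, R) → □[t1]xyxx

No transition is defined for δ(t1, x). By convention the machine halts and rejects.

After 1 step, the tape (ignoring leading/trailing blanks) is: xyxx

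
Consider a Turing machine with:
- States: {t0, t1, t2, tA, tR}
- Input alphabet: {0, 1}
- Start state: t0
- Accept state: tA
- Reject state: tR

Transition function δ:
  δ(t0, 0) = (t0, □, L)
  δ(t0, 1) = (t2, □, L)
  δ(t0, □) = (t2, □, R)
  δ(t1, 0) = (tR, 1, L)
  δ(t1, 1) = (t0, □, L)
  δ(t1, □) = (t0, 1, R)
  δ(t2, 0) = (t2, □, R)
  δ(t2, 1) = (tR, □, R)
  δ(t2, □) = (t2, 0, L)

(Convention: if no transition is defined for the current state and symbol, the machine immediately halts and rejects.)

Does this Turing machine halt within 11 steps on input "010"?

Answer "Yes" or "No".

Execution trace:
Initial: [t0]010
Step 1: δ(t0, 0) = (t0, □, L) → [t0]□□10
Step 2: δ(t0, □) = (t2, □, R) → □[t2]□10
Step 3: δ(t2, □) = (t2, 0, L) → [t2]□010
Step 4: δ(t2, □) = (t2, 0, L) → [t2]□0010
Step 5: δ(t2, □) = (t2, 0, L) → [t2]□00010
Step 6: δ(t2, □) = (t2, 0, L) → [t2]□000010
Step 7: δ(t2, □) = (t2, 0, L) → [t2]□0000010
Step 8: δ(t2, □) = (t2, 0, L) → [t2]□00000010
Step 9: δ(t2, □) = (t2, 0, L) → [t2]□000000010
Step 10: δ(t2, □) = (t2, 0, L) → [t2]□0000000010
Step 11: δ(t2, □) = (t2, 0, L) → [t2]□00000000010

The machine has not reached a halting state after 11 steps.
The machine did not halt within the 11-step bound.

Answer: No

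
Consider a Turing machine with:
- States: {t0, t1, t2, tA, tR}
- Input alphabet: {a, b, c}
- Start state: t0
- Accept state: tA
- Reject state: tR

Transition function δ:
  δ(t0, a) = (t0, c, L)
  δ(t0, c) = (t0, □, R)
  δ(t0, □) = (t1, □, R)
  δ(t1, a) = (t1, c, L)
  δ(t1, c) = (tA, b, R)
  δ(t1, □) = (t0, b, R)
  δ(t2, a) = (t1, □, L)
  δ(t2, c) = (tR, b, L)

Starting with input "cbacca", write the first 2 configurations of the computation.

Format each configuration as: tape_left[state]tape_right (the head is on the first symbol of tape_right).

Transitions applied:
Step 1: δ(t0, c) = (t0, □, R)

The first 2 configurations are:
[t0]cbacca ⊢ □[t0]bacca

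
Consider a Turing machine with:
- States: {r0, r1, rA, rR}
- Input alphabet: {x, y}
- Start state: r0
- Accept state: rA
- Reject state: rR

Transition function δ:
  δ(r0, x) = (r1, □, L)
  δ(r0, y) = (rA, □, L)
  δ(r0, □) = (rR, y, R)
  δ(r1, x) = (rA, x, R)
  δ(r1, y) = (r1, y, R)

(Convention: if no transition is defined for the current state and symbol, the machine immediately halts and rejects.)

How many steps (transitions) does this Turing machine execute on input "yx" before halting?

Execution trace:
Initial: [r0]yx
Step 1: δ(r0, y) = (rA, □, L) → [rA]□□x

The machine reaches the accept state rA and halts.

The machine executed 1 step before halting.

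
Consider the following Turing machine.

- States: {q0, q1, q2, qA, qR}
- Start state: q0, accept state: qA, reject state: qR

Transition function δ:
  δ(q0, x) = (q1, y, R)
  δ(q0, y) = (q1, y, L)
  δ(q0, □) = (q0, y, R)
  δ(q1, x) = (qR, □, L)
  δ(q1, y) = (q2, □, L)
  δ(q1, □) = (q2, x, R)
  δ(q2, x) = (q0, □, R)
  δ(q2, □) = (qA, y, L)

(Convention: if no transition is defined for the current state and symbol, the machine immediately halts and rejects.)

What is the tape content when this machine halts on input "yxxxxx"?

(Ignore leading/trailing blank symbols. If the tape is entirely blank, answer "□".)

Execution trace:
Initial: [q0]yxxxxx
Step 1: δ(q0, y) = (q1, y, L) → [q1]□yxxxxx
Step 2: δ(q1, □) = (q2, x, R) → x[q2]yxxxxx

No transition is defined for δ(q2, y). By convention the machine halts and rejects.

Final tape (ignoring leading/trailing blanks): xyxxxxx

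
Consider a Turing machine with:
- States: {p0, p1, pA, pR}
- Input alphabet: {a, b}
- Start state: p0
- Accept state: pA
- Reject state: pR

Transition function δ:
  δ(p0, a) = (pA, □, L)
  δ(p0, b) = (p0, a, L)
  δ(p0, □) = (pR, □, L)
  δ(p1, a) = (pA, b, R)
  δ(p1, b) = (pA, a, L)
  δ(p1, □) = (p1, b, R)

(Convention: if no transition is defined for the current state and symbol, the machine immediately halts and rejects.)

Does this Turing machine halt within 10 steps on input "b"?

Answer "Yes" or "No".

Execution trace:
Initial: [p0]b
Step 1: δ(p0, b) = (p0, a, L) → [p0]□a
Step 2: δ(p0, □) = (pR, □, L) → [pR]□□a

The machine reaches the reject state pR and halts.
The machine halted after 2 steps (within the 10-step bound).

Answer: Yes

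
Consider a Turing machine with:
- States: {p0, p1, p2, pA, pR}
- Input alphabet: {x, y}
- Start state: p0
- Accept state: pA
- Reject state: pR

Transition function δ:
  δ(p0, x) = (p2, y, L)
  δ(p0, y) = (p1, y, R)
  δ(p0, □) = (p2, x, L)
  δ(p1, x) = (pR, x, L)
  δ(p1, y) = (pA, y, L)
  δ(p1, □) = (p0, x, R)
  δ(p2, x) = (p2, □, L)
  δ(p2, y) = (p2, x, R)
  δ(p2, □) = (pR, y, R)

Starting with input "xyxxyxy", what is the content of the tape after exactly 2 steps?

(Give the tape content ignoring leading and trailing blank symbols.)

Execution trace:
Initial: [p0]xyxxyxy
Step 1: δ(p0, x) = (p2, y, L) → [p2]□yyxxyxy
Step 2: δ(p2, □) = (pR, y, R) → y[pR]yyxxyxy

The machine reaches the reject state pR and halts.

After 2 steps, the tape (ignoring leading/trailing blanks) is: yyyxxyxy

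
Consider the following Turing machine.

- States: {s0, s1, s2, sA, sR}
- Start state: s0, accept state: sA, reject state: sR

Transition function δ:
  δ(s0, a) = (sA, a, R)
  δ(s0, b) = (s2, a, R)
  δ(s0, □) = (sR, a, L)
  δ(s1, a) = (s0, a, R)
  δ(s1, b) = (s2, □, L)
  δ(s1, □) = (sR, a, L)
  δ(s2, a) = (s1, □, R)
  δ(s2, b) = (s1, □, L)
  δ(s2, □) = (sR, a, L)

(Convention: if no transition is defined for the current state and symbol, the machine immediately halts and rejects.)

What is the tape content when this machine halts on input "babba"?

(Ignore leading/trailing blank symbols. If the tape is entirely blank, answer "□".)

Execution trace:
Initial: [s0]babba
Step 1: δ(s0, b) = (s2, a, R) → a[s2]abba
Step 2: δ(s2, a) = (s1, □, R) → a□[s1]bba
Step 3: δ(s1, b) = (s2, □, L) → a[s2]□□ba
Step 4: δ(s2, □) = (sR, a, L) → [sR]aa□ba

The machine reaches the reject state sR and halts.

Final tape (ignoring leading/trailing blanks): aa□ba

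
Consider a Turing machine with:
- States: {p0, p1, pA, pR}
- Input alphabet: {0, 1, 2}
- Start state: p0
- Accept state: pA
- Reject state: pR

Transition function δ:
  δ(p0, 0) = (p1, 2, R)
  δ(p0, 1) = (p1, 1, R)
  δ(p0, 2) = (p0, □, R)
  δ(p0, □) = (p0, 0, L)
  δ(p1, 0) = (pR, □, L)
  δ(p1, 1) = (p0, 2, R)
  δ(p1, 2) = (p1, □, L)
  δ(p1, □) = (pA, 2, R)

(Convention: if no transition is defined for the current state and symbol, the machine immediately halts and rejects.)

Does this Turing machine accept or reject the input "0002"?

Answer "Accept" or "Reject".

Execution trace:
Initial: [p0]0002
Step 1: δ(p0, 0) = (p1, 2, R) → 2[p1]002
Step 2: δ(p1, 0) = (pR, □, L) → [pR]2□02

The machine reaches the reject state pR and halts.

Answer: Reject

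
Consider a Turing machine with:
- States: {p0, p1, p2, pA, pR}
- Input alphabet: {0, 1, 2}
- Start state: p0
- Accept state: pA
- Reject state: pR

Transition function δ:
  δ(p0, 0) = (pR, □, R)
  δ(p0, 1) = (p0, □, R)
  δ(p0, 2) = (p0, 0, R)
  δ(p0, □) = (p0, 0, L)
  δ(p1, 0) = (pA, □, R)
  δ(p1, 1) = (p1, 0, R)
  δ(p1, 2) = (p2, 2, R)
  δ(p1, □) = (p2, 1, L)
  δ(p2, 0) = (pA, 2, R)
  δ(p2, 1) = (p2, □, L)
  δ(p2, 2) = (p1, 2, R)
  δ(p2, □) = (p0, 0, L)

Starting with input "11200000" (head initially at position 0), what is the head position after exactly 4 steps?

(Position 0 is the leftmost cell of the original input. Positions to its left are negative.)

Execution trace (head position shown):
Step 0: [p0]11200000  (head at position 0)
Step 1: move right → □[p0]1200000  (head at position 1)
Step 2: move right → □□[p0]200000  (head at position 2)
Step 3: move right → □□0[p0]00000  (head at position 3)
Step 4: move right → □□0□[pR]0000  (head at position 4)

After 4 steps, the head is at position 4.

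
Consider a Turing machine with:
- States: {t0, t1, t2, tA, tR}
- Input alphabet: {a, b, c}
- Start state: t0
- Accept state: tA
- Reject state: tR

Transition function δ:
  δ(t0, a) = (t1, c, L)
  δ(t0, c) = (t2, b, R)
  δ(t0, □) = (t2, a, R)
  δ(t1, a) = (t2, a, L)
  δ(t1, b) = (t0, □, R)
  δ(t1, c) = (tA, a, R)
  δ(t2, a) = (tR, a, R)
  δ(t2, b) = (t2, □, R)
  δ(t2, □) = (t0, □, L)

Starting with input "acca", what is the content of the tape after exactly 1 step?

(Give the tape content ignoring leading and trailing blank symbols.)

Execution trace:
Initial: [t0]acca
Step 1: δ(t0, a) = (t1, c, L) → [t1]□ccca

No transition is defined for δ(t1, □). By convention the machine halts and rejects.

After 1 step, the tape (ignoring leading/trailing blanks) is: ccca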